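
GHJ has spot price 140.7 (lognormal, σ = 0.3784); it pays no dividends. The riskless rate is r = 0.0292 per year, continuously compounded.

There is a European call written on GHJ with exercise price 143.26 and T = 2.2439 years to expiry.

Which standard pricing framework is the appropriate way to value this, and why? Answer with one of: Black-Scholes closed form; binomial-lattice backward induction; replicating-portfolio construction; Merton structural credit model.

framework: Black-Scholes closed form

Key observation: with GHJ following a GBM at constant σ and r, the European call struck at 143.26 prices in closed form — nothing here needs a stepwise model or a balance sheet.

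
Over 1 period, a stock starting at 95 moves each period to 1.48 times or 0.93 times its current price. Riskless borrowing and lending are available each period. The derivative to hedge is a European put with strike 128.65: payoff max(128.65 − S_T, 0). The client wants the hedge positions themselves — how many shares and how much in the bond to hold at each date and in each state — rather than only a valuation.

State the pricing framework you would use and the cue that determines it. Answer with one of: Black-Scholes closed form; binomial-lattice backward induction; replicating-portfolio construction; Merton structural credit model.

Key observation: a price alone would not answer the question — the per-node share/bond construction on the spot-95, 1.48/0.93 tree is required, and only the replicating-portfolio method yields it.

framework: replicating-portfolio construction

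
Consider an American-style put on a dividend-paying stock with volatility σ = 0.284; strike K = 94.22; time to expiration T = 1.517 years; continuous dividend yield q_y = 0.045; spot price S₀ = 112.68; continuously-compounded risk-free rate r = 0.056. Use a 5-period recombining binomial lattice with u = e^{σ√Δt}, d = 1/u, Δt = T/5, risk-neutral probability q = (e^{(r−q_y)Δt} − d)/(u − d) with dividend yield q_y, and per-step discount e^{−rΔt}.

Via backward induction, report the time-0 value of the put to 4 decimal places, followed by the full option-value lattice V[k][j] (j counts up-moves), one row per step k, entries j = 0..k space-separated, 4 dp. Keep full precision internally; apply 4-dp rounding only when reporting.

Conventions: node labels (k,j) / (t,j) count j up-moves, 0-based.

params: Δt=0.30340 u=1.16933 d=0.85519 q=0.47161 e^(-rΔt)=0.98315
t_5 payoffs: 42.6783 23.7452 0.0000 0.0000 0.0000 0.0000
k=4: node(4,0) S=60.2693 payoff=33.9507 vs cont=33.1806 → 33.9507 [stop]  node(4,1) S=82.4084 payoff=11.8116 vs cont=12.3353 → 12.3353 [wait]  node(4,2) S=112.6800 payoff=0.0000 vs cont=0.0000 → 0.0000 [wait]  node(4,3) S=154.0714 payoff=0.0000 vs cont=0.0000 → 0.0000 [wait]  node(4,4) S=210.6674 payoff=0.0000 vs cont=0.0000 → 0.0000 [wait]
k=3: node(3,0) S=70.4748 payoff=23.7452 vs cont=23.3563 → 23.7452 [stop]  node(3,1) S=96.3628 payoff=0.0000 vs cont=6.4080 → 6.4080 [wait]  node(3,2) S=131.7603 payoff=0.0000 vs cont=0.0000 → 0.0000 [wait]  node(3,3) S=180.1606 payoff=0.0000 vs cont=0.0000 → 0.0000 [wait]
k=2: node(2,0) S=82.4084 payoff=11.8116 vs cont=15.3065 → 15.3065 [wait]  node(2,1) S=112.6800 payoff=0.0000 vs cont=3.3289 → 3.3289 [wait]  node(2,2) S=154.0714 payoff=0.0000 vs cont=0.0000 → 0.0000 [wait]
k=1: node(1,0) S=96.3628 payoff=0.0000 vs cont=9.4950 → 9.4950 [wait]  node(1,1) S=131.7603 payoff=0.0000 vs cont=1.7293 → 1.7293 [wait]
k=0: node(0,0) S=112.6800 payoff=0.0000 vs cont=5.7343 → 5.7343 [wait]

price = 5.7343
tree:
5.7343
9.4950 1.7293
15.3065 3.3289 0.0000
23.7452 6.4080 0.0000 0.0000
33.9507 12.3353 0.0000 0.0000 0.0000
42.6783 23.7452 0.0000 0.0000 0.0000 0.0000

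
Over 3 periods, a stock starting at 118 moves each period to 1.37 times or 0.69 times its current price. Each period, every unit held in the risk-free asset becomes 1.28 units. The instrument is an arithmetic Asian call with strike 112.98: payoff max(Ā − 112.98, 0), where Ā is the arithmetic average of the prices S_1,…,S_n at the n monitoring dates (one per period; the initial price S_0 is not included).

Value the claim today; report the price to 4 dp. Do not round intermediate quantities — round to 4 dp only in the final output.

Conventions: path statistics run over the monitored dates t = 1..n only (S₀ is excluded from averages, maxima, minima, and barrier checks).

price = 40.7237

No-arbitrage gives p* = (R−d)/(u−d) = 0.8676: enumerate every path, weight its payoff by its p*-probability, and discount by R^3.
Enumerate all 2^3 = 8 price paths (U = up ×1.37, D = down ×0.69); each path with k up-moves has probability p*^k·(1−p*)^(3−k).
DDD: Ā=58.7880, payoff=0.0000, prob=0.002318
UDD: Ā=116.7239, payoff=3.7439, prob=0.015199
DUD: Ā=89.9772, payoff=0.0000, prob=0.015199
UUD: Ā=178.6505, payoff=65.6705, prob=0.099637
DDU: Ā=71.5220, payoff=0.0000, prob=0.015199
UDU: Ā=142.0075, payoff=29.0275, prob=0.099637
DUU: Ā=115.2609, payoff=2.2809, prob=0.099637
UUU: Ā=228.8513, payoff=115.8713, prob=0.653175
Price = Σ prob·payoff / R^3 = 85.403749 / 2.097152 = 40.7237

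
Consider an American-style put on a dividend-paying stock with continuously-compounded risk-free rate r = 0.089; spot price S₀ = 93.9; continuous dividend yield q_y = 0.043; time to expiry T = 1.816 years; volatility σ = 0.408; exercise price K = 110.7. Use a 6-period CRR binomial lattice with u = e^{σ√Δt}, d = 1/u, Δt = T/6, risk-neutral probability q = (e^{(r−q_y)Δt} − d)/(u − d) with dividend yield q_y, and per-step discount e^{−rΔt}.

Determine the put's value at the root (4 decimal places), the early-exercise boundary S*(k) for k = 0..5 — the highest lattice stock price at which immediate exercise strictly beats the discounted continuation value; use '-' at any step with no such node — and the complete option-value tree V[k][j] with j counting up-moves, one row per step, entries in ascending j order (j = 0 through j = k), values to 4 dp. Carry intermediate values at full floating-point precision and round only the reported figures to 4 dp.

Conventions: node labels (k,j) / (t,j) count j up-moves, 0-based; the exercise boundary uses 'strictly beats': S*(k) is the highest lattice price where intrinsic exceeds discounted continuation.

params: Δt=0.30267 u=1.25165 d=0.79895 q=0.47509 e^(-rΔt)=0.97342
t_6 payoffs: 86.2786 72.4408 50.7622 16.8000 0.0000 0.0000 0.0000
t_5: node(5,0) S=30.5670 payoff=80.1330 vs cont=77.5861 → 80.1330 [stop]  node(5,1) S=47.8870 payoff=62.8130 vs cont=60.4900 → 62.8130 [stop]  node(5,2) S=75.0210 payoff=35.6790 vs cont=33.7069 → 35.6790 [stop]  node(5,3) S=117.5298 payoff=0.0000 vs cont=8.5841 → 8.5841 [wait]  node(5,4) S=184.1252 payoff=0.0000 vs cont=0.0000 → 0.0000 [wait]  node(5,5) S=288.4551 payoff=0.0000 vs cont=0.0000 → 0.0000 [wait]  ⇒ S*(5)=75.0210
t_4: node(4,0) S=38.2592 payoff=72.4408 vs cont=69.9934 → 72.4408 [stop]  node(4,1) S=59.9378 payoff=50.7622 vs cont=48.5951 → 50.7622 [stop]  node(4,2) S=93.9000 payoff=16.8000 vs cont=22.2004 → 22.2004 [wait]  node(4,3) S=147.1061 payoff=0.0000 vs cont=4.3862 → 4.3862 [wait]  node(4,4) S=230.4601 payoff=0.0000 vs cont=0.0000 → 0.0000 [wait]  ⇒ S*(4)=59.9378
t_3: node(3,0) S=47.8870 payoff=62.8130 vs cont=60.4900 → 62.8130 [stop]  node(3,1) S=75.0210 payoff=35.6790 vs cont=36.2043 → 36.2043 [wait]  node(3,2) S=117.5298 payoff=0.0000 vs cont=13.3719 → 13.3719 [wait]  node(3,3) S=184.1252 payoff=0.0000 vs cont=2.2412 → 2.2412 [wait]  ⇒ S*(3)=47.8870
t_2: node(2,0) S=59.9378 payoff=50.7622 vs cont=48.8381 → 50.7622 [stop]  node(2,1) S=93.9000 payoff=16.8000 vs cont=24.6830 → 24.6830 [wait]  node(2,2) S=147.1061 payoff=0.0000 vs cont=7.8690 → 7.8690 [wait]  ⇒ S*(2)=59.9378
t_1: node(1,0) S=75.0210 payoff=35.6790 vs cont=37.3524 → 37.3524 [wait]  node(1,1) S=117.5298 payoff=0.0000 vs cont=16.2511 → 16.2511 [wait]  ⇒ S*(1)=-
t_0: node(0,0) S=93.9000 payoff=16.8000 vs cont=26.6011 → 26.6011 [wait]  ⇒ S*(0)=-

price = 26.6011
boundary = - - 59.9378 47.8870 59.9378 75.0210
tree:
26.6011
37.3524 16.2511
50.7622 24.6830 7.8690
62.8130 36.2043 13.3719 2.2412
72.4408 50.7622 22.2004 4.3862 0.0000
80.1330 62.8130 35.6790 8.5841 0.0000 0.0000
86.2786 72.4408 50.7622 16.8000 0.0000 0.0000 0.0000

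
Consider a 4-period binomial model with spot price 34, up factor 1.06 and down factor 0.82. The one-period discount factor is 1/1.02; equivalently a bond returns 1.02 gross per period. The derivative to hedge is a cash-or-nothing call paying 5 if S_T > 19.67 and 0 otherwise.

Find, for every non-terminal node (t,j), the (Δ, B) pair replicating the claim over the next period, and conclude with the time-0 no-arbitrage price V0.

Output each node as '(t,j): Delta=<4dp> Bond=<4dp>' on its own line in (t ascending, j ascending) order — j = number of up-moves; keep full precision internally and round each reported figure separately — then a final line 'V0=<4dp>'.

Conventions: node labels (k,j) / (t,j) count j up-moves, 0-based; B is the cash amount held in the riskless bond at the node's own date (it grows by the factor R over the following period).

(0,0): Delta=0.0027 Bond=4.5248
(1,0): Delta=0.0200 Bond=4.1336
(1,1): Delta=0.0000 Bond=4.7116
(2,0): Delta=0.1489 Bond=1.2682
(2,1): Delta=0.0000 Bond=4.8058
(2,2): Delta=0.0000 Bond=4.8058
(3,0): Delta=1.1113 Bond=-16.7484
(3,1): Delta=0.0000 Bond=4.9020
(3,2): Delta=0.0000 Bond=4.9020
(3,3): Delta=0.0000 Bond=4.9020
V0=4.6157

No-arbitrage ⇒ martingale measure with p* = (R−d)/(u−d) = 0.8333.
Payoffs at expiry: V(4,0)=0.0000, V(4,1)=5.0000, V(4,2)=5.0000, V(4,3)=5.0000, V(4,4)=5.0000
  t=3,j=0: stock 18.7465 → up 19.8713 (V=5.0000), down 15.3721 (V=0.0000). Price 4.0850; hedge Δ=1.1113, bond B=-16.7484.
  t=3,j=1: stock 24.2333 → up 25.6873 (V=5.0000), down 19.8713 (V=5.0000). Price 4.9020; hedge Δ=0.0000, bond B=4.9020.
  t=3,j=2: stock 31.3260 → up 33.2055 (V=5.0000), down 25.6873 (V=5.0000). Price 4.9020; hedge Δ=0.0000, bond B=4.9020.
  t=3,j=3: stock 40.4945 → up 42.9242 (V=5.0000), down 33.2055 (V=5.0000). Price 4.9020; hedge Δ=0.0000, bond B=4.9020.
  t=2,j=0: stock 22.8616 → up 24.2333 (V=4.9020), down 18.7465 (V=4.0850). Price 4.6723; hedge Δ=0.1489, bond B=1.2682.
  t=2,j=1: stock 29.5528 → up 31.3260 (V=4.9020), down 24.2333 (V=4.9020). Price 4.8058; hedge Δ=0.0000, bond B=4.8058.
  t=2,j=2: stock 38.2024 → up 40.4945 (V=4.9020), down 31.3260 (V=4.9020). Price 4.8058; hedge Δ=0.0000, bond B=4.8058.
  t=1,j=0: stock 27.8800 → up 29.5528 (V=4.8058), down 22.8616 (V=4.6723). Price 4.6898; hedge Δ=0.0200, bond B=4.1336.
  t=1,j=1: stock 36.0400 → up 38.2024 (V=4.8058), down 29.5528 (V=4.8058). Price 4.7116; hedge Δ=0.0000, bond B=4.7116.
  t=0,j=0: stock 34.0000 → up 36.0400 (V=4.7116), down 27.8800 (V=4.6898). Price 4.6157; hedge Δ=0.0027, bond B=4.5248.
Sanity check at the root: Δ(0,0)·S0 + B(0,0) reproduces V0 = 4.6157.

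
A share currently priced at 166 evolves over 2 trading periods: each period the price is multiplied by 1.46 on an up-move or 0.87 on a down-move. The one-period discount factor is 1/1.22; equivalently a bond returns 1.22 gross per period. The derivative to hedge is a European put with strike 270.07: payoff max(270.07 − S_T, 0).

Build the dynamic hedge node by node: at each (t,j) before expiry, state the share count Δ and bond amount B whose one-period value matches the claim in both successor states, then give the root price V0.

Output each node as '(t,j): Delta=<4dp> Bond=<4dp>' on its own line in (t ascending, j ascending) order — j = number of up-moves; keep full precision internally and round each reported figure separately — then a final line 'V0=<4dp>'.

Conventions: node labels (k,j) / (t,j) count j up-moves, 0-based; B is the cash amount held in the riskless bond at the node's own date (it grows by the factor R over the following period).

(0,0): Delta=-0.5841 Bond=132.2141
(1,0): Delta=-1.0000 Bond=221.3689
(1,1): Delta=-0.4141 Bond=120.1119
V0=35.2574

Arbitrage-free pricing uses the up-move probability p* = (R−d)/(u−d) = 0.5932, discounting each step at R = 1.22.
At maturity the claim pays: V(2,0)=144.4246, V(2,1)=59.2168, V(2,2)=0.0000
(1,0): S=144.4200. Δ = (V_up−V_dn)/(S_up−S_dn) = (59.2168−144.4246)/(210.8532−125.6454) = -1.0000. V = [p*·59.2168 + (1−p*)·144.4246]/1.22 = 76.9489. B = V − Δ·S = 221.3689.
(1,1): S=242.3600. Δ = (V_up−V_dn)/(S_up−S_dn) = (0.0000−59.2168)/(353.8456−210.8532) = -0.4141. V = [p*·0.0000 + (1−p*)·59.2168]/1.22 = 19.7444. B = V − Δ·S = 120.1119.
(0,0): S=166.0000. Δ = (V_up−V_dn)/(S_up−S_dn) = (19.7444−76.9489)/(242.3600−144.4200) = -0.5841. V = [p*·19.7444 + (1−p*)·76.9489]/1.22 = 35.2574. B = V − Δ·S = 132.2141.
Sanity check at the root: Δ(0,0)·S0 + B(0,0) reproduces V0 = 35.2574.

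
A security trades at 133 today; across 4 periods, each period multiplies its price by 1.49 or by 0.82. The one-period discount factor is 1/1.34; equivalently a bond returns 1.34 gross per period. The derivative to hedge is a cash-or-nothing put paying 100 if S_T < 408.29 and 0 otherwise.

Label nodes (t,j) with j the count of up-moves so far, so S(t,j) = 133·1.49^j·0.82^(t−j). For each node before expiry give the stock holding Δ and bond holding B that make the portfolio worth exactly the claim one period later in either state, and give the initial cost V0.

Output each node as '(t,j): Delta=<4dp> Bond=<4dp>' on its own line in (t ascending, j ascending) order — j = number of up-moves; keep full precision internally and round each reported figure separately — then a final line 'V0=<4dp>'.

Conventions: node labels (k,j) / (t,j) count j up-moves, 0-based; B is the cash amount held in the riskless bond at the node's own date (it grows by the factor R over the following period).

(0,0): Delta=-0.2180 Bond=48.7618
(1,0): Delta=0.0000 Bond=41.5610
(1,1): Delta=-0.2527 Bond=72.2005
(2,0): Delta=0.0000 Bond=55.6917
(2,1): Delta=0.0000 Bond=55.6917
(2,2): Delta=-0.2928 Bond=108.5920
(3,0): Delta=0.0000 Bond=74.6269
(3,1): Delta=0.0000 Bond=74.6269
(3,2): Delta=0.0000 Bond=74.6269
(3,3): Delta=-0.3392 Bond=165.9612
V0=19.7620

Risk-neutral probability p* = (R−d)/(u−d) = (1.34−0.82)/(1.49−0.82) = 0.7761.
Terminal payoffs: V(4,0)=100.0000, V(4,1)=100.0000, V(4,2)=100.0000, V(4,3)=100.0000, V(4,4)=0.0000
(3,0): S=73.3319. Δ = (V_up−V_dn)/(S_up−S_dn) = (100.0000−100.0000)/(109.2646−60.1322) = 0.0000. V = [p*·100.0000 + (1−p*)·100.0000]/1.34 = 74.6269. B = V − Δ·S = 74.6269.
(3,1): S=133.2495. Δ = (V_up−V_dn)/(S_up−S_dn) = (100.0000−100.0000)/(198.5418−109.2646) = 0.0000. V = [p*·100.0000 + (1−p*)·100.0000]/1.34 = 74.6269. B = V − Δ·S = 74.6269.
(3,2): S=242.1241. Δ = (V_up−V_dn)/(S_up−S_dn) = (100.0000−100.0000)/(360.7649−198.5418) = 0.0000. V = [p*·100.0000 + (1−p*)·100.0000]/1.34 = 74.6269. B = V − Δ·S = 74.6269.
(3,3): S=439.9572. Δ = (V_up−V_dn)/(S_up−S_dn) = (0.0000−100.0000)/(655.5363−360.7649) = -0.3392. V = [p*·0.0000 + (1−p*)·100.0000]/1.34 = 16.7075. B = V − Δ·S = 165.9612.
(2,0): S=89.4292. Δ = (V_up−V_dn)/(S_up−S_dn) = (74.6269−74.6269)/(133.2495−73.3319) = 0.0000. V = [p*·74.6269 + (1−p*)·74.6269]/1.34 = 55.6917. B = V − Δ·S = 55.6917.
(2,1): S=162.4994. Δ = (V_up−V_dn)/(S_up−S_dn) = (74.6269−74.6269)/(242.1241−133.2495) = 0.0000. V = [p*·74.6269 + (1−p*)·74.6269]/1.34 = 55.6917. B = V − Δ·S = 55.6917.
(2,2): S=295.2733. Δ = (V_up−V_dn)/(S_up−S_dn) = (16.7075−74.6269)/(439.9572−242.1241) = -0.2928. V = [p*·16.7075 + (1−p*)·74.6269]/1.34 = 22.1452. B = V − Δ·S = 108.5920.
(1,0): S=109.0600. Δ = (V_up−V_dn)/(S_up−S_dn) = (55.6917−55.6917)/(162.4994−89.4292) = 0.0000. V = [p*·55.6917 + (1−p*)·55.6917]/1.34 = 41.5610. B = V − Δ·S = 41.5610.
(1,1): S=198.1700. Δ = (V_up−V_dn)/(S_up−S_dn) = (22.1452−55.6917)/(295.2733−162.4994) = -0.2527. V = [p*·22.1452 + (1−p*)·55.6917]/1.34 = 22.1310. B = V − Δ·S = 72.2005.
(0,0): S=133.0000. Δ = (V_up−V_dn)/(S_up−S_dn) = (22.1310−41.5610)/(198.1700−109.0600) = -0.2180. V = [p*·22.1310 + (1−p*)·41.5610]/1.34 = 19.7620. B = V − Δ·S = 48.7618.
Sanity check at the root: Δ(0,0)·S0 + B(0,0) reproduces V0 = 19.7620.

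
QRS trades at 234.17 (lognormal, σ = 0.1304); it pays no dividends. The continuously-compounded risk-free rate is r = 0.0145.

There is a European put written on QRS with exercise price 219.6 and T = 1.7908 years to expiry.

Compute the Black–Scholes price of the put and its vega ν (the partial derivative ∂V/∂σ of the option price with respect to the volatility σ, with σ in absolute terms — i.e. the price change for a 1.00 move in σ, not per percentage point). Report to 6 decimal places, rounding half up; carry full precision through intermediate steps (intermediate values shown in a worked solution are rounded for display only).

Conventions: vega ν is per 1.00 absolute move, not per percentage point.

price = 7.509295
ν = 104.159143

σ√T = 0.1304·√1.7908 = 0.174502
d₁ = (ln(S/K) + (r+σ²/2)T) / (σ√T) = (ln(234.17/219.6) + (0.0145+0.1304²/2)·1.7908) / 0.174502 = (0.064240 + 0.041192) / 0.174502 = 0.604186
d₂ = d₁ − σ√T = 0.604186 − 0.174502 = 0.429683
e^{−rT} = 0.974368
N(−d₁) = 0.272860,  N(−d₂) = 0.333713
Put price V = K·e^{−rT}·N(−d₂) − S·N(−d₁) = 71.404955 − 63.895660 = 7.509295
φ(d₁) = (1/√(2π))·e^{−d₁²/2} = 0.332386
ν = S·φ(d₁)·√T = 104.159143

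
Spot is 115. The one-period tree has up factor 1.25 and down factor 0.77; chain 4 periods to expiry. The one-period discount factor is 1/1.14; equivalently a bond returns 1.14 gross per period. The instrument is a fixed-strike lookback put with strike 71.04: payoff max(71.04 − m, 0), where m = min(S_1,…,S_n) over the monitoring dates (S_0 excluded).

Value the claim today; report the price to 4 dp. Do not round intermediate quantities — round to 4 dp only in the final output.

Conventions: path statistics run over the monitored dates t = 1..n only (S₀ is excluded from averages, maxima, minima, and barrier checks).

No-arbitrage gives p* = (R−d)/(u−d) = 0.7708: enumerate every path, weight its payoff by its p*-probability, and discount by R^4.
Enumerate all 2^4 = 16 price paths (U = up ×1.25, D = down ×0.77); each path with k up-moves has probability p*^k·(1−p*)^(4−k).
DDDD: m=40.4260, payoff=30.6140, prob=0.002758
UDDD: m=65.6266, payoff=5.4134, prob=0.009277
DUDD: m=65.6266, payoff=5.4134, prob=0.009277
UUDD: m=106.5367, payoff=0.0000, prob=0.031205
DDUD: m=65.6266, payoff=5.4134, prob=0.009277
UDUD: m=106.5367, payoff=0.0000, prob=0.031205
DUUD: m=88.5500, payoff=0.0000, prob=0.031205
UUUD: m=143.7500, payoff=0.0000, prob=0.104962
DDDU: m=52.5013, payoff=18.5387, prob=0.009277
UDDU: m=85.2294, payoff=0.0000, prob=0.031205
DUDU: m=85.2294, payoff=0.0000, prob=0.031205
UUDU: m=138.3594, payoff=0.0000, prob=0.104962
DDUU: m=68.1835, payoff=2.8565, prob=0.031205
UDUU: m=110.6875, payoff=0.0000, prob=0.104962
DUUU: m=88.5500, payoff=0.0000, prob=0.104962
UUUU: m=143.7500, payoff=0.0000, prob=0.353055
Price = Σ prob·payoff / R^4 = 0.496221 / 1.688960 = 0.2938

price = 0.2938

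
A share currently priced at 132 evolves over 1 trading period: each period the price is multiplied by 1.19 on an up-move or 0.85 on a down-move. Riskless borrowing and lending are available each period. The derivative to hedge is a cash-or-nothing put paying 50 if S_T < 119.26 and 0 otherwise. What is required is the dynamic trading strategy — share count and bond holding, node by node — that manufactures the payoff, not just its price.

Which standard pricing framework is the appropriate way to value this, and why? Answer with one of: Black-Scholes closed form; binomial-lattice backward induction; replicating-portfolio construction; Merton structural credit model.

Key observation: what is demanded is not a single number but the (Δ, B) position at each node of the 1.19/0.85 tree starting at 132; constructing those positions is the replicating-portfolio method.

framework: replicating-portfolio construction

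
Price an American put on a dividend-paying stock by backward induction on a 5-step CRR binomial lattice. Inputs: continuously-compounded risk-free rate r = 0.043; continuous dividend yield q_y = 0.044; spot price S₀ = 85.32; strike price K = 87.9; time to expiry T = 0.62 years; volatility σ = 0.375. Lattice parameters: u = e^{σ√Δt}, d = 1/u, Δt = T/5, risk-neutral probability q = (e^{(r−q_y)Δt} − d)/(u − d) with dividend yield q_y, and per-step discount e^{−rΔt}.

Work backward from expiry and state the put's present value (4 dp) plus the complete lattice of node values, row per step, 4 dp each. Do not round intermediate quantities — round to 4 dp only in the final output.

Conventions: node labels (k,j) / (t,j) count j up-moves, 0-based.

Δt=0.12400, u=1.14117, d=0.87630, q=0.46657, disc=e^(-rΔt)=0.99468
k=5 terminal: V=max(K-S,0) → 43.8135 30.4879 13.1344 0.0000 0.0000 0.0000
k=4: j=0 S=50.3100 intr=37.5900 cont=37.3963 V=37.5900[EX]; j=1 S=65.5168 intr=22.3832 cont=22.2722 V=22.3832[EX]; j=2 S=85.3200 intr=2.5800 cont=6.9691 V=6.9691[hold]; j=3 S=111.1089 intr=0.0000 cont=0.0000 V=0.0000[hold]; j=4 S=144.6929 intr=0.0000 cont=0.0000 V=0.0000[hold]
k=3: j=0 S=57.4121 intr=30.4879 cont=30.3328 V=30.4879[EX]; j=1 S=74.7656 intr=13.1344 cont=15.1107 V=15.1107[hold]; j=2 S=97.3643 intr=0.0000 cont=3.6978 V=3.6978[hold]; j=3 S=126.7938 intr=0.0000 cont=0.0000 V=0.0000[hold]
k=2: j=0 S=65.5168 intr=22.3832 cont=23.1894 V=23.1894[hold]; j=1 S=85.3200 intr=2.5800 cont=9.7338 V=9.7338[hold]; j=2 S=111.1089 intr=0.0000 cont=1.9620 V=1.9620[hold]
k=1: j=0 S=74.7656 intr=13.1344 cont=16.8215 V=16.8215[hold]; j=1 S=97.3643 intr=0.0000 cont=6.0752 V=6.0752[hold]
k=0: j=0 S=85.3200 intr=2.5800 cont=11.7449 V=11.7449[hold]

price = 11.7449
tree:
11.7449
16.8215 6.0752
23.1894 9.7338 1.9620
30.4879 15.1107 3.6978 0.0000
37.5900 22.3832 6.9691 0.0000 0.0000
43.8135 30.4879 13.1344 0.0000 0.0000 0.0000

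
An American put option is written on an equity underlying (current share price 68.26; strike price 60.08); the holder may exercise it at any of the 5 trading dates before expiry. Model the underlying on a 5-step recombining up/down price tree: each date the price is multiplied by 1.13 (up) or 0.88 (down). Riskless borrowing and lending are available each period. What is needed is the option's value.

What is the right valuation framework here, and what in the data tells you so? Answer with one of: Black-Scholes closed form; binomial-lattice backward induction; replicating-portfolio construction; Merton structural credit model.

Key observation: the defining feature is the embedded early-exercise option across 5 discrete dates on the spot-68.26 tree; pricing the strike-60.08 put means working backward with an exercise test at every node.

framework: binomial-lattice backward induction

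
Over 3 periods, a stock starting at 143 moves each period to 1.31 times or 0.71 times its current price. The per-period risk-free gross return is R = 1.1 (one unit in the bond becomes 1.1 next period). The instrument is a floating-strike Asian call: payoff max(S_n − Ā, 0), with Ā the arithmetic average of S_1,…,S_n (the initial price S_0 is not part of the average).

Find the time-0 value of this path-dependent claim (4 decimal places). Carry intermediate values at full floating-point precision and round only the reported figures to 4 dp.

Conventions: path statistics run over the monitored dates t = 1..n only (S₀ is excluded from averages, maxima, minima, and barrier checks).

No-arbitrage gives p* = (R−d)/(u−d) = 0.6500: enumerate every path, weight its payoff by its p*-probability, and discount by R^3.
Enumerate all 2^3 = 8 price paths (U = up ×1.31, D = down ×0.71); each path with k up-moves has probability p*^k·(1−p*)^(3−k).
DDD: Ā=74.9325, payoff=0.0000, prob=0.042875
UDD: Ā=138.2558, payoff=0.0000, prob=0.079625
DUD: Ā=109.6558, payoff=0.0000, prob=0.079625
UUD: Ā=202.3226, payoff=0.0000, prob=0.147875
DDU: Ā=89.3498, payoff=5.0833, prob=0.079625
UDU: Ā=164.8566, payoff=9.3790, prob=0.147875
DUU: Ā=136.2566, payoff=37.9790, prob=0.147875
UUU: Ā=251.4031, payoff=70.0739, prob=0.274625
Price = Σ prob·payoff / R^3 = 26.651863 / 1.331000 = 20.0239

price = 20.0239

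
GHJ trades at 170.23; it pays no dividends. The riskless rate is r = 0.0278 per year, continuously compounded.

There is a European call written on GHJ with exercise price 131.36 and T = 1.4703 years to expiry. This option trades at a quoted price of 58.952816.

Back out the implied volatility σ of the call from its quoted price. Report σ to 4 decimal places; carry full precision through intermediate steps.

At σ = 0.4583 the Black–Scholes value reproduces the quote:
σ√T = 0.4583·√1.4703 = 0.555716
d₁ = (ln(S/K) + (r+σ²/2)T) / (σ√T) = (ln(170.23/131.36) + (0.0278+0.4583²/2)·1.4703) / 0.555716 = (0.259209 + 0.195284) / 0.555716 = 0.817852
d₂ = d₁ − σ√T = 0.817852 − 0.555716 = 0.262136
e^{−rT} = 0.959950
N(d₁) = 0.793279,  N(d₂) = 0.603392
V = S·N(d₁) − K·e^{−rT}·N(d₂) = 135.039899 − 76.087083 = 58.952816 (matching the quote); vega is positive throughout, so no other σ reproduces this price

sigma = 0.4583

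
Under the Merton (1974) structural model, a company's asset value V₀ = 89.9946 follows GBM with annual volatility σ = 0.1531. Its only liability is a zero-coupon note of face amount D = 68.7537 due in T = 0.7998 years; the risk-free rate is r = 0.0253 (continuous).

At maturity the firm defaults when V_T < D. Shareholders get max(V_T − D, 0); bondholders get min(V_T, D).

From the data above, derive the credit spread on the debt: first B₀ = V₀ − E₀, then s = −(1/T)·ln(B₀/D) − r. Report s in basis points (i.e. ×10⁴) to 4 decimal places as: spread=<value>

Work the structural quantities from V₀ = 89.9946 against face 68.7537:
d₁ = [ln(V₀/D) + (r + σ²/2)T] / (σ√T)
   = [ln(89.9946/68.7537) + (0.0253 + 0.5·0.1531²)·0.7998] / (0.1531·√0.7998)
   = [0.269219 + 0.029608] / 0.136920 = 2.182503
d₂ = d₁ − σ√T = 2.182503 − 0.136920 = 2.045583
N(d₁) = 0.985464,  N(d₂) = 0.979601,  e^(−rT) = 0.979968
E₀ = V₀·N(d₁) − D·e^(−rT)·N(d₂)
   = 89.9946·0.985464 − 68.7537·0.979968·0.979601 = 22.684356
B₀ = V₀ − E₀ = 89.9946 − 22.684356 = 67.310244
spread = −(1/T)·ln(B₀/D) − r = −(1/0.7998)·ln(67.310244/68.7537) − 0.0253 = 0.00122928
in basis points: 0.00122928 × 10⁴ = 12.2928 bp

spread=12.2928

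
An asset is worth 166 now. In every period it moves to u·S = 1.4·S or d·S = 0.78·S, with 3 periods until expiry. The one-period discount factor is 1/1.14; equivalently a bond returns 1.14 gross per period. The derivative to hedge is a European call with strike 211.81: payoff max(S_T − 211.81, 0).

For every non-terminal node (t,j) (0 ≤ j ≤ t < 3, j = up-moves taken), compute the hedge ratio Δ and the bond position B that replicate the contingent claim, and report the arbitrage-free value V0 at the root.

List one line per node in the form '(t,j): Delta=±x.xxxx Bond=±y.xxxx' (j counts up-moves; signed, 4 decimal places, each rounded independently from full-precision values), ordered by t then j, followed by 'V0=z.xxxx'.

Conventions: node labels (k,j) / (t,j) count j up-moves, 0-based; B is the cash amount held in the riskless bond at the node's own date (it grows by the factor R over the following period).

Since d<R<u, set p* = (R−d)/(u−d) = 0.5806; price each node as the discounted p*-expectation of its children.
Terminal payoffs: V(3,0)=0.0000, V(3,1)=0.0000, V(3,2)=41.9708, V(3,3)=243.6940
Node (2,0) S=100.9944: V=(p*·0.0000+(1−p*)·0.0000)/1.14=0.0000; Δ=(0.0000−0.0000)/(141.3922−78.7756)=0.0000; B=V−Δ·S=0.0000
Node (2,1) S=181.2720: V=(p*·41.9708+(1−p*)·0.0000)/1.14=21.3773; Δ=(41.9708−0.0000)/(253.7808−141.3922)=0.3734; B=V−Δ·S=-46.3175
Node (2,2) S=325.3600: V=(p*·243.6940+(1−p*)·41.9708)/1.14=139.5618; Δ=(243.6940−41.9708)/(455.5040−253.7808)=1.0000; B=V−Δ·S=-185.7982
Node (1,0) S=129.4800: V=(p*·21.3773+(1−p*)·0.0000)/1.14=10.8883; Δ=(21.3773−0.0000)/(181.2720−100.9944)=0.2663; B=V−Δ·S=-23.5913
Node (1,1) S=232.4000: V=(p*·139.5618+(1−p*)·21.3773)/1.14=78.9478; Δ=(139.5618−21.3773)/(325.3600−181.2720)=0.8202; B=V−Δ·S=-111.6722
Node (0,0) S=166.0000: V=(p*·78.9478+(1−p*)·10.8883)/1.14=44.2164; Δ=(78.9478−10.8883)/(232.4000−129.4800)=0.6613; B=V−Δ·S=-65.5571
Verification: the root portfolio costs Δ(0,0)·S0 + B(0,0) = 44.2164, matching V0.

(0,0): Delta=0.6613 Bond=-65.5571
(1,0): Delta=0.2663 Bond=-23.5913
(1,1): Delta=0.8202 Bond=-111.6722
(2,0): Delta=0.0000 Bond=0.0000
(2,1): Delta=0.3734 Bond=-46.3175
(2,2): Delta=1.0000 Bond=-185.7982
V0=44.2164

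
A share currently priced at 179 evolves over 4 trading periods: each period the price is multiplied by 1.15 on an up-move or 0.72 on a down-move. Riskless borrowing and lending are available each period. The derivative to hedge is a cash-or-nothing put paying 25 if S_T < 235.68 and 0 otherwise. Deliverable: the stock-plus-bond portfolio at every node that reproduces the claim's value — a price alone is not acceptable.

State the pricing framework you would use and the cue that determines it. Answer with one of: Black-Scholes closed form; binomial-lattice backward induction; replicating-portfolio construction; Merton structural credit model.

Key observation: the deliverable is the dynamic trading strategy on the 4-step tree (spot 179, moves 1.15 and 0.72), so the valuation must go through the node-by-node replicating-portfolio solve.

framework: replicating-portfolio construction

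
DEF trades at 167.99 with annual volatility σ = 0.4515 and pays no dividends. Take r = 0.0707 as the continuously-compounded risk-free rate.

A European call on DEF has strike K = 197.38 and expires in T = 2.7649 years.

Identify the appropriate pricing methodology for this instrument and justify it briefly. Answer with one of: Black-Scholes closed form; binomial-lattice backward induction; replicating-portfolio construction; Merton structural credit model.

Key observation: the instrument is a plain European call (strike 197.38) on a lognormal asset; the exact continuous-time formula applies directly.

framework: Black-Scholes closed form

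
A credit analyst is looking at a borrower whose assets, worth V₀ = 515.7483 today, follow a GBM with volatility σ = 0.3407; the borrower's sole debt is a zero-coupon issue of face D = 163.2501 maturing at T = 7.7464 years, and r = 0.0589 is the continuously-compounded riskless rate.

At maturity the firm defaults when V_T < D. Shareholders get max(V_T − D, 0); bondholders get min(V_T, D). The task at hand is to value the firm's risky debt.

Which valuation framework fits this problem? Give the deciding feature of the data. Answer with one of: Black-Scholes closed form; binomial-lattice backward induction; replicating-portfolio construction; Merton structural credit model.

framework: Merton structural credit model

Key observation: the data describe a firm's assets (V₀ = 515.7483, GBM) and a single zero-coupon debt of face 163.2501, so credit quantities follow from equity-as-call in the structural model.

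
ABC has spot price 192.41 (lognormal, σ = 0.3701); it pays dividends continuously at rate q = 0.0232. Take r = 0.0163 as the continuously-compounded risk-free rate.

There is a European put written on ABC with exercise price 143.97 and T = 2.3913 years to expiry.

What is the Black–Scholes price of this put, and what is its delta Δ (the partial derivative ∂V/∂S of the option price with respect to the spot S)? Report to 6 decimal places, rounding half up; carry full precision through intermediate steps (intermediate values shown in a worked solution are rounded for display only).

σ√T = 0.3701·√2.3913 = 0.572316
d₁ = (ln(S/K) + (r−q+σ²/2)T) / (σ√T) = (ln(192.41/143.97) + (0.0163−0.0232+0.3701²/2)·2.3913) / 0.572316 = (0.290024 + 0.147273) / 0.572316 = 0.764082
d₂ = d₁ − σ√T = 0.764082 − 0.572316 = 0.191766
e^{−rT} = 0.961772
e^{−qT} = 0.946033
N(−d₁) = 0.222409,  N(−d₂) = 0.423963
Put price V = K·e^{−rT}·N(−d₂) − S·e^{−qT}·N(−d₁) = 58.704558 − 40.484289 = 18.220269
Δ = −e^{−qT}·N(−d₁) = -0.210406

price = 18.220269
Δ = -0.210406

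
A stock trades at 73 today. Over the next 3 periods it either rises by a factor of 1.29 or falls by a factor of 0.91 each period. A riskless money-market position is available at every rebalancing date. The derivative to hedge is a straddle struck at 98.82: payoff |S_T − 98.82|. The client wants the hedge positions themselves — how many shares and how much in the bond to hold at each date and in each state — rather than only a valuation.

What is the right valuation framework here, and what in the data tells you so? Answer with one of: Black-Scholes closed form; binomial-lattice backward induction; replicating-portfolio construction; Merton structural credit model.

framework: replicating-portfolio construction

Key observation: since the answer must list Δ and B at each node of the 1.29/0.91 lattice on 73, the replicating-portfolio method — solving the two-state system at every node — is the one that applies.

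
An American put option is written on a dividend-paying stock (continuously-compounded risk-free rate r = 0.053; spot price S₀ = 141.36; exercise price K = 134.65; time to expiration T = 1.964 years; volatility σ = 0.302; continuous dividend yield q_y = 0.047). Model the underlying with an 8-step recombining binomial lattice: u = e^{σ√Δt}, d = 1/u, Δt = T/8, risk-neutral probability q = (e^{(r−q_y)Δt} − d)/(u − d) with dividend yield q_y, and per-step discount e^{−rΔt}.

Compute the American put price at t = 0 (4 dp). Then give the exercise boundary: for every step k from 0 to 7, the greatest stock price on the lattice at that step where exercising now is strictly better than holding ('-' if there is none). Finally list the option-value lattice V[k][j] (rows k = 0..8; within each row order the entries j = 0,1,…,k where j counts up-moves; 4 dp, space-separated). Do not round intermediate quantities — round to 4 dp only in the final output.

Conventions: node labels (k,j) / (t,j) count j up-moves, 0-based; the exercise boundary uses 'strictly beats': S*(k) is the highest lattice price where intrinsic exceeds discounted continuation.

price = 17.9231
boundary = - - - - 77.6934 90.2339 77.6934 90.2339
tree:
17.9231
25.1069 10.2448
34.1570 15.5044 4.5426
44.9409 22.8339 7.5925 1.1968
56.9566 32.5172 12.4469 2.2773 0.0000
67.7542 44.4161 19.8783 4.3332 0.0000 0.0000
77.0513 56.9566 30.5834 8.2450 0.0000 0.0000 0.0000
85.0562 67.7542 44.4161 15.6884 0.0000 0.0000 0.0000 0.0000
91.9486 77.0513 56.9566 29.8514 0.0000 0.0000 0.0000 0.0000 0.0000

params: Δt=0.24550 u=1.16141 d=0.86102 q=0.46757 e^(-rΔt)=0.98707
t_8 payoffs: 91.9486 77.0513 56.9566 29.8514 0.0000 0.0000 0.0000 0.0000 0.0000
t_7: node(7,0) S=49.5938 payoff=85.0562 vs cont=83.8845 → 85.0562 [stop]  node(7,1) S=66.8958 payoff=67.7542 vs cont=66.7810 → 67.7542 [stop]  node(7,2) S=90.2339 payoff=44.4161 vs cont=43.7106 → 44.4161 [stop]  node(7,3) S=121.7141 payoff=12.9359 vs cont=15.6884 → 15.6884 [wait]  node(7,4) S=164.1769 payoff=0.0000 vs cont=0.0000 → 0.0000 [wait]  node(7,5) S=221.4539 payoff=0.0000 vs cont=0.0000 → 0.0000 [wait]  node(7,6) S=298.7132 payoff=0.0000 vs cont=0.0000 → 0.0000 [wait]  node(7,7) S=402.9263 payoff=0.0000 vs cont=0.0000 → 0.0000 [wait]  ⇒ S*(7)=90.2339
t_6: node(6,0) S=57.5987 payoff=77.0513 vs cont=75.9714 → 77.0513 [stop]  node(6,1) S=77.6934 payoff=56.9566 vs cont=56.1072 → 56.9566 [stop]  node(6,2) S=104.7986 payoff=29.8514 vs cont=30.5834 → 30.5834 [wait]  node(6,3) S=141.3600 payoff=0.0000 vs cont=8.2450 → 8.2450 [wait]  node(6,4) S=190.6767 payoff=0.0000 vs cont=0.0000 → 0.0000 [wait]  node(6,5) S=257.1988 payoff=0.0000 vs cont=0.0000 → 0.0000 [wait]  node(6,6) S=346.9285 payoff=0.0000 vs cont=0.0000 → 0.0000 [wait]  ⇒ S*(6)=77.6934
t_5: node(5,0) S=66.8958 payoff=67.7542 vs cont=66.7810 → 67.7542 [stop]  node(5,1) S=90.2339 payoff=44.4161 vs cont=44.0484 → 44.4161 [stop]  node(5,2) S=121.7141 payoff=12.9359 vs cont=19.8783 → 19.8783 [wait]  node(5,3) S=164.1769 payoff=0.0000 vs cont=4.3332 → 4.3332 [wait]  node(5,4) S=221.4539 payoff=0.0000 vs cont=0.0000 → 0.0000 [wait]  node(5,5) S=298.7132 payoff=0.0000 vs cont=0.0000 → 0.0000 [wait]  ⇒ S*(5)=90.2339
t_4: node(4,0) S=77.6934 payoff=56.9566 vs cont=56.1072 → 56.9566 [stop]  node(4,1) S=104.7986 payoff=29.8514 vs cont=32.5172 → 32.5172 [wait]  node(4,2) S=141.3600 payoff=0.0000 vs cont=12.4469 → 12.4469 [wait]  node(4,3) S=190.6767 payoff=0.0000 vs cont=2.2773 → 2.2773 [wait]  node(4,4) S=257.1988 payoff=0.0000 vs cont=0.0000 → 0.0000 [wait]  ⇒ S*(4)=77.6934
t_3: node(3,0) S=90.2339 payoff=44.4161 vs cont=44.9409 → 44.9409 [wait]  node(3,1) S=121.7141 payoff=12.9359 vs cont=22.8339 → 22.8339 [wait]  node(3,2) S=164.1769 payoff=0.0000 vs cont=7.5925 → 7.5925 [wait]  node(3,3) S=221.4539 payoff=0.0000 vs cont=1.1968 → 1.1968 [wait]  ⇒ S*(3)=-
t_2: node(2,0) S=104.7986 payoff=29.8514 vs cont=34.1570 → 34.1570 [wait]  node(2,1) S=141.3600 payoff=0.0000 vs cont=15.5044 → 15.5044 [wait]  node(2,2) S=190.6767 payoff=0.0000 vs cont=4.5426 → 4.5426 [wait]  ⇒ S*(2)=-
t_1: node(1,0) S=121.7141 payoff=12.9359 vs cont=25.1069 → 25.1069 [wait]  node(1,1) S=164.1769 payoff=0.0000 vs cont=10.2448 → 10.2448 [wait]  ⇒ S*(1)=-
t_0: node(0,0) S=141.3600 payoff=0.0000 vs cont=17.9231 → 17.9231 [wait]  ⇒ S*(0)=-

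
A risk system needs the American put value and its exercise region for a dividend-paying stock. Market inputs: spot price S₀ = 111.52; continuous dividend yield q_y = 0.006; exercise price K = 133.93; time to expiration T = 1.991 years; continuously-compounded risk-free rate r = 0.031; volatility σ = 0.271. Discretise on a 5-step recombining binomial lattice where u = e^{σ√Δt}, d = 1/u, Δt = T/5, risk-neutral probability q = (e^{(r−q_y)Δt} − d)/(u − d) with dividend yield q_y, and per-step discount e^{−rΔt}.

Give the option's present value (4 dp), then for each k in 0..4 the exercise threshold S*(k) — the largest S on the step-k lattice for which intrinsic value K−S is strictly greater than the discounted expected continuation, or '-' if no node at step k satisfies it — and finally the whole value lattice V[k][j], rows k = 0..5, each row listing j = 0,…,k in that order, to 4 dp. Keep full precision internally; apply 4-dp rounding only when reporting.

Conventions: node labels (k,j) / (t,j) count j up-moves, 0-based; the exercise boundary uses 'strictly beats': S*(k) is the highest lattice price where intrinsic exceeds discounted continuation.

Δt=0.39820, u=1.18650, d=0.84281, q=0.48646, disc=e^(-rΔt)=0.98773
k=5 terminal: V=max(K-S,0) → 86.5046 67.1652 39.9394 1.6113 0.0000 0.0000
k=4: j=0 S=56.2703 intr=77.6597 cont=76.1509 V=77.6597[EX]; j=1 S=79.2165 intr=54.7135 cont=53.2594 V=54.7135[EX]; j=2 S=111.5200 intr=22.4100 cont=21.0330 V=22.4100[EX]; j=3 S=156.9964 intr=0.0000 cont=0.8173 V=0.8173[hold]; j=4 S=221.0174 intr=0.0000 cont=0.0000 V=0.0000[hold]  S*(4)=111.5200
k=3: j=0 S=66.7648 intr=67.1652 cont=65.6814 V=67.1652[EX]; j=1 S=93.9906 intr=39.9394 cont=38.5206 V=39.9394[EX]; j=2 S=132.3187 intr=1.6113 cont=11.7599 V=11.7599[hold]; j=3 S=186.2765 intr=0.0000 cont=0.4146 V=0.4146[hold]  S*(3)=93.9906
k=2: j=0 S=79.2165 intr=54.7135 cont=53.2594 V=54.7135[EX]; j=1 S=111.5200 intr=22.4100 cont=25.9094 V=25.9094[hold]; j=2 S=156.9964 intr=0.0000 cont=6.1643 V=6.1643[hold]  S*(2)=79.2165
k=1: j=0 S=93.9906 intr=39.9394 cont=40.2020 V=40.2020[hold]; j=1 S=132.3187 intr=1.6113 cont=16.1041 V=16.1041[hold]  S*(1)=-
k=0: j=0 S=111.5200 intr=22.4100 cont=28.1299 V=28.1299[hold]  S*(0)=-

price = 28.1299
boundary = - - 79.2165 93.9906 111.5200
tree:
28.1299
40.2020 16.1041
54.7135 25.9094 6.1643
67.1652 39.9394 11.7599 0.4146
77.6597 54.7135 22.4100 0.8173 0.0000
86.5046 67.1652 39.9394 1.6113 0.0000 0.0000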